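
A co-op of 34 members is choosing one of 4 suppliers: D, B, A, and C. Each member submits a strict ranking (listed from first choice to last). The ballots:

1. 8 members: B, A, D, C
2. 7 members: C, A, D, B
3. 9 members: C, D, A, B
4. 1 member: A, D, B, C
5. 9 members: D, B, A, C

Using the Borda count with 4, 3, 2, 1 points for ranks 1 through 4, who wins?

D

D: 8·2 + 7·2 + 9·3 + 1·3 + 9·4 = 96
B: 8·4 + 7·1 + 9·1 + 1·2 + 9·3 = 77
A: 8·3 + 7·3 + 9·2 + 1·4 + 9·2 = 85
C: 8·1 + 7·4 + 9·4 + 1·1 + 9·1 = 82
D has the highest Borda score (96).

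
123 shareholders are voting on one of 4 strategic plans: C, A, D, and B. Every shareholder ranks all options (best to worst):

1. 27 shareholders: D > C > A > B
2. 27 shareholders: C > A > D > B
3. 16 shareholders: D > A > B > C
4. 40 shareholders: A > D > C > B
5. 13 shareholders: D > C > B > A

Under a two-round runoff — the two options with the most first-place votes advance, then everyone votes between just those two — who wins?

A

Round 1 first-place votes: C 27, A 40, D 56, B 0.
D and A advance.
Runoff: D is preferred to A by 56 voters; A by 67.
A wins the runoff.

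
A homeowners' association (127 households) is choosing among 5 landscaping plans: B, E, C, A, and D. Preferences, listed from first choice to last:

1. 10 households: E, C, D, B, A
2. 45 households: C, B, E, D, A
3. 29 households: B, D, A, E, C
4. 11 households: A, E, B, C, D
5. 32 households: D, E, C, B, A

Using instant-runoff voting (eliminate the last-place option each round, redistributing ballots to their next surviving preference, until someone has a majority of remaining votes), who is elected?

Round 1: B 29, E 10, C 45, A 11, D 32. Eliminate E.
Round 2: B 29, C 55, A 11, D 32. Eliminate A.
Round 3: B 40, C 55, D 32. Eliminate D.
Round 4: B 40, C 87. C has a majority.

C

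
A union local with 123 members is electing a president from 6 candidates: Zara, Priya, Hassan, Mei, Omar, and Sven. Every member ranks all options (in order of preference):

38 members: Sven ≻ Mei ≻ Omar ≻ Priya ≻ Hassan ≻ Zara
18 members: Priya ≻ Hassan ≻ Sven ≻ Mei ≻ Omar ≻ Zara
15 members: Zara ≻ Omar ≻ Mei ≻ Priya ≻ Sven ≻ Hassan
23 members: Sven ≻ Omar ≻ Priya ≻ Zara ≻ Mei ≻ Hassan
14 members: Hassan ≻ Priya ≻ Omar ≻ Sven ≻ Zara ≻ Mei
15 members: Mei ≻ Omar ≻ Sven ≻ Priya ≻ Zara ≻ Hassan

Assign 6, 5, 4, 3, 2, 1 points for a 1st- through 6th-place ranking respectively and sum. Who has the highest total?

Sven

Zara: 38·1 + 18·1 + 15·6 + 23·3 + 14·2 + 15·2 = 273
Priya: 38·3 + 18·6 + 15·3 + 23·4 + 14·5 + 15·3 = 474
Hassan: 38·2 + 18·5 + 15·1 + 23·1 + 14·6 + 15·1 = 303
Mei: 38·5 + 18·3 + 15·4 + 23·2 + 14·1 + 15·6 = 454
Omar: 38·4 + 18·2 + 15·5 + 23·5 + 14·4 + 15·5 = 509
Sven: 38·6 + 18·4 + 15·2 + 23·6 + 14·3 + 15·4 = 570
Sven has the highest Borda score (570).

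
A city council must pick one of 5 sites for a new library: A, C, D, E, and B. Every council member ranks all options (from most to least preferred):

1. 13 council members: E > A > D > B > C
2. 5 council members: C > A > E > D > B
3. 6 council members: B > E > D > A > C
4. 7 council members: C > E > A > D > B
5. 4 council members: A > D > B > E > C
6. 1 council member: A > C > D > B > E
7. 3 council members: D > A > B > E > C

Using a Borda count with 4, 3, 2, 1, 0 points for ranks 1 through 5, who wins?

E

A: 13·3 + 5·3 + 6·1 + 7·2 + 4·4 + 1·4 + 3·3 = 103
C: 13·0 + 5·4 + 6·0 + 7·4 + 4·0 + 1·3 + 3·0 = 51
D: 13·2 + 5·1 + 6·2 + 7·1 + 4·3 + 1·2 + 3·4 = 76
E: 13·4 + 5·2 + 6·3 + 7·3 + 4·1 + 1·0 + 3·1 = 108
B: 13·1 + 5·0 + 6·4 + 7·0 + 4·2 + 1·1 + 3·2 = 52
E has the highest Borda score (108).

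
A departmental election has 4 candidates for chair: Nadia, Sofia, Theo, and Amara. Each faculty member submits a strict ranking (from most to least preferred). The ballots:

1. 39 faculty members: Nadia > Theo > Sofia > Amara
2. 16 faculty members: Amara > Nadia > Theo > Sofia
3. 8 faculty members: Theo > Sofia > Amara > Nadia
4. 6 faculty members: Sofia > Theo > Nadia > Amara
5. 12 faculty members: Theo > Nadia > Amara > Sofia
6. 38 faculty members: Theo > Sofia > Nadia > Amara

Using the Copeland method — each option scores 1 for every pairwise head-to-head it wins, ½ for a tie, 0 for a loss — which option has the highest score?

Theo

Nadia: beats Sofia and Amara; loses to Theo → score 2.
Sofia: beats Amara; loses to Nadia and Theo → score 1.
Theo: beats Nadia, Sofia, and Amara → score 3.
Amara: loses to Nadia, Sofia, and Theo → score 0.
Theo has the best pairwise record.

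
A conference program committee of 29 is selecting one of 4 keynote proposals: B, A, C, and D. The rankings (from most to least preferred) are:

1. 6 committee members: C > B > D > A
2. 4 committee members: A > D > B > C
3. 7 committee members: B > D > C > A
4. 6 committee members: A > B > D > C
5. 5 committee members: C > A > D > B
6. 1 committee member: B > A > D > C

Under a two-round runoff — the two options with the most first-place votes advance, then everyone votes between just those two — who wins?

C

Round 1 first-place votes: B 8, A 10, C 11, D 0.
C and A advance.
Runoff: C is preferred to A by 18 voters; A by 11.
C wins the runoff.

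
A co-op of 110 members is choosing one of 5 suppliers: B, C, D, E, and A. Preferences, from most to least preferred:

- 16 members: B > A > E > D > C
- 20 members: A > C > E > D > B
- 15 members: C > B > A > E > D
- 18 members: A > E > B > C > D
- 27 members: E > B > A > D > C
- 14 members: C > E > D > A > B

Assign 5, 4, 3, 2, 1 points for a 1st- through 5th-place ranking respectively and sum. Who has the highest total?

B: 16·5 + 20·1 + 15·4 + 18·3 + 27·4 + 14·1 = 336
C: 16·1 + 20·4 + 15·5 + 18·2 + 27·1 + 14·5 = 304
D: 16·2 + 20·2 + 15·1 + 18·1 + 27·2 + 14·3 = 201
E: 16·3 + 20·3 + 15·2 + 18·4 + 27·5 + 14·4 = 401
A: 16·4 + 20·5 + 15·3 + 18·5 + 27·3 + 14·2 = 408
A has the highest Borda score (408).

A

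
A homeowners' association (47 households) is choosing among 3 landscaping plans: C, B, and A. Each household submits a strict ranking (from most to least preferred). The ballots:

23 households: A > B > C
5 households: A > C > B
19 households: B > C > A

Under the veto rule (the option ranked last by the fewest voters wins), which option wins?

Last-place votes: C 23, B 5, A 19.
B is ranked last by the fewest voters, so B wins.

B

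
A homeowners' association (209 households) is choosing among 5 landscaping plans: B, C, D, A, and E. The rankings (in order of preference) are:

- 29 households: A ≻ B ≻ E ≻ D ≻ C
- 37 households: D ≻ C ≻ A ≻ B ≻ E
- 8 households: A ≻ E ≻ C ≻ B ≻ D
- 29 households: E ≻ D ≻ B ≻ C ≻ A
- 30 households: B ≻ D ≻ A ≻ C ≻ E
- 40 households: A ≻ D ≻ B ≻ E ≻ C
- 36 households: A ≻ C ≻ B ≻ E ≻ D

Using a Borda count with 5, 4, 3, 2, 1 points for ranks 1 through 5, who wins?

A

B: 29·4 + 37·2 + 8·2 + 29·3 + 30·5 + 40·3 + 36·3 = 671
C: 29·1 + 37·4 + 8·3 + 29·2 + 30·2 + 40·1 + 36·4 = 503
D: 29·2 + 37·5 + 8·1 + 29·4 + 30·4 + 40·4 + 36·1 = 683
A: 29·5 + 37·3 + 8·5 + 29·1 + 30·3 + 40·5 + 36·5 = 795
E: 29·3 + 37·1 + 8·4 + 29·5 + 30·1 + 40·2 + 36·2 = 483
A has the highest Borda score (795).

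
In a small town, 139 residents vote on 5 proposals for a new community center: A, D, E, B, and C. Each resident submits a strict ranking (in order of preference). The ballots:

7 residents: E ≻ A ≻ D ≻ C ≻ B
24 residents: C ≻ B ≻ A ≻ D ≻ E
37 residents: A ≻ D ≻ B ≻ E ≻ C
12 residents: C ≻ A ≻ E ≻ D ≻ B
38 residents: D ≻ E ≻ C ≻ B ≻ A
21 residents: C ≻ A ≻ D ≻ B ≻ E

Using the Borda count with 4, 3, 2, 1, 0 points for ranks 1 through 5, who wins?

A: 7·3 + 24·2 + 37·4 + 12·3 + 38·0 + 21·3 = 316
D: 7·2 + 24·1 + 37·3 + 12·1 + 38·4 + 21·2 = 355
E: 7·4 + 24·0 + 37·1 + 12·2 + 38·3 + 21·0 = 203
B: 7·0 + 24·3 + 37·2 + 12·0 + 38·1 + 21·1 = 205
C: 7·1 + 24·4 + 37·0 + 12·4 + 38·2 + 21·4 = 311
D has the highest Borda score (355).

D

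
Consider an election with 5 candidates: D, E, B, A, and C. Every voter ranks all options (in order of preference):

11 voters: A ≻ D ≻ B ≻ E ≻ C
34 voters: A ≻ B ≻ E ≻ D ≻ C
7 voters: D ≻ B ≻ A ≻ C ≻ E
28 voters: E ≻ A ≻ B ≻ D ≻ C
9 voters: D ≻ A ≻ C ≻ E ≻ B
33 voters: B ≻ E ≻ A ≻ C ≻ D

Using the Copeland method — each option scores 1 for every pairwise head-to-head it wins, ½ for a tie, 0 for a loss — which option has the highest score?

A

D: beats C; loses to E, B, and A → score 1.
E: beats D and C; ties A; loses to B → score 2.5.
B: beats D, E, and C; loses to A → score 3.
A: beats D, B, and C; ties E → score 3.5.
C: loses to D, E, B, and A → score 0.
A has the best pairwise record.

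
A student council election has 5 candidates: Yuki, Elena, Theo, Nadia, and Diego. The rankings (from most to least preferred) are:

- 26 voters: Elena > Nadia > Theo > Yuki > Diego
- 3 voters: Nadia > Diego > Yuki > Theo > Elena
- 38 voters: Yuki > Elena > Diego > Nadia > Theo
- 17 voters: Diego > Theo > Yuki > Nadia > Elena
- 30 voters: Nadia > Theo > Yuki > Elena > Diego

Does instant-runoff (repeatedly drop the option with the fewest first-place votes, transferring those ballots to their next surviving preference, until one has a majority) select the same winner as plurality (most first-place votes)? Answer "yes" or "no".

Instant-runoff — R1 Yuki 38, Elena 26, Theo 0, Nadia 33, Diego 17 (Theo out); R2 Yuki 38, Elena 26, Nadia 33, Diego 17 (Diego out); R3 Yuki 55, Elena 26, Nadia 33 (Elena out); R4 Yuki 55, Nadia 59 (Nadia winner). Winner: Nadia.
Plurality — first-place votes: Yuki 38, Elena 26, Theo 0, Nadia 33, Diego 17. Winner: Yuki.
The two methods disagree.

no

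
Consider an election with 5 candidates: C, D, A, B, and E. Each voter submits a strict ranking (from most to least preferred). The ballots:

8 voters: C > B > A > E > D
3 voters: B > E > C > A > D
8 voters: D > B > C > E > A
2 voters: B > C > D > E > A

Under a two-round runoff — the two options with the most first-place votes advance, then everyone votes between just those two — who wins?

Round 1 first-place votes: C 8, D 8, A 0, B 5, E 0.
D and C advance.
Runoff: D is preferred to C by 8 voters; C by 13.
C wins the runoff.

C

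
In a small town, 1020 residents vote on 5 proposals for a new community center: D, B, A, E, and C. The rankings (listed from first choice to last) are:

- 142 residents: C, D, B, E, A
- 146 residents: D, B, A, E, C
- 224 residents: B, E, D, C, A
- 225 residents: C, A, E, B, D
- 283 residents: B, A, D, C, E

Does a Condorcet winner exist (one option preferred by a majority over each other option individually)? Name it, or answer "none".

B vs D: 732–288 for B.
B vs A: 795–225 for B.
B vs E: 795–225 for B.
B vs C: 653–367 for B.
B beats every other option head-to-head.

B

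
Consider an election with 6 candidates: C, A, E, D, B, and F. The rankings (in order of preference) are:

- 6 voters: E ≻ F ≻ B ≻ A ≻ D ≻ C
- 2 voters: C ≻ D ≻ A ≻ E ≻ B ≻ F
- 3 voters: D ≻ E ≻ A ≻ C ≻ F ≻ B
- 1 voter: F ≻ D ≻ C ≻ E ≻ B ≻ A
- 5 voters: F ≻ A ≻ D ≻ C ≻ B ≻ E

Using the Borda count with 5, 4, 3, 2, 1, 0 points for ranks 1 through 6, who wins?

C: 6·0 + 2·5 + 3·2 + 1·3 + 5·2 = 29
A: 6·2 + 2·3 + 3·3 + 1·0 + 5·4 = 47
E: 6·5 + 2·2 + 3·4 + 1·2 + 5·0 = 48
D: 6·1 + 2·4 + 3·5 + 1·4 + 5·3 = 48
B: 6·3 + 2·1 + 3·0 + 1·1 + 5·1 = 26
F: 6·4 + 2·0 + 3·1 + 1·5 + 5·5 = 57
F has the highest Borda score (57).

F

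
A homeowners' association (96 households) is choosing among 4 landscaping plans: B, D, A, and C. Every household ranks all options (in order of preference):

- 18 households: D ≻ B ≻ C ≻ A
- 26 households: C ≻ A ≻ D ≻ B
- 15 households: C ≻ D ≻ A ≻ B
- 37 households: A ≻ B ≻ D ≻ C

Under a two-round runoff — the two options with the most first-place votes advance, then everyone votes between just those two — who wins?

Round 1 first-place votes: B 0, D 18, A 37, C 41.
C and A advance.
Runoff: C is preferred to A by 59 voters; A by 37.
C wins the runoff.

C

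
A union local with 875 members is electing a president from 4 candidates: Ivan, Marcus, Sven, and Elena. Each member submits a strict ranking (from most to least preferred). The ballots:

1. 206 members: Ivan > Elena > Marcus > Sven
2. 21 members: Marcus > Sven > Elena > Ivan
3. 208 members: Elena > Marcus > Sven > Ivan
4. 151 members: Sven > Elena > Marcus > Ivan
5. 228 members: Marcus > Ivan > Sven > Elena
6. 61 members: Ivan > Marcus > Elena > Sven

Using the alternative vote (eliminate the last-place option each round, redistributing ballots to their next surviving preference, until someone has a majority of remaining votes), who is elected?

Ivan

Round 1: Ivan 267, Marcus 249, Sven 151, Elena 208. Eliminate Sven.
Round 2: Ivan 267, Marcus 249, Elena 359. Eliminate Marcus.
Round 3: Ivan 495, Elena 380. Ivan has a majority.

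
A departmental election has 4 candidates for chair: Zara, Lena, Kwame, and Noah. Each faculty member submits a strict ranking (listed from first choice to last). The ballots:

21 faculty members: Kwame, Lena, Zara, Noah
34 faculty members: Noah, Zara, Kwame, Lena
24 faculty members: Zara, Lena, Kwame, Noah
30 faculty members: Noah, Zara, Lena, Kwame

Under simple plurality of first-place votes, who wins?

First-place votes: Zara 24, Lena 0, Kwame 21, Noah 64.
Noah has the most first-place votes.

Noah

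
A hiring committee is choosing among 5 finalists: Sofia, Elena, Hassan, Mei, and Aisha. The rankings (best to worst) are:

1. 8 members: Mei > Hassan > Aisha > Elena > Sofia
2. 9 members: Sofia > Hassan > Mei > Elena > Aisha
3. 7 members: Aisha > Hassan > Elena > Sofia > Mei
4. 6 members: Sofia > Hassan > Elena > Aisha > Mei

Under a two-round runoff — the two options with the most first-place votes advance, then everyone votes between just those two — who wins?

Sofia

Round 1 first-place votes: Sofia 15, Elena 0, Hassan 0, Mei 8, Aisha 7.
Sofia and Mei advance.
Runoff: Sofia is preferred to Mei by 22 voters; Mei by 8.
Sofia wins the runoff.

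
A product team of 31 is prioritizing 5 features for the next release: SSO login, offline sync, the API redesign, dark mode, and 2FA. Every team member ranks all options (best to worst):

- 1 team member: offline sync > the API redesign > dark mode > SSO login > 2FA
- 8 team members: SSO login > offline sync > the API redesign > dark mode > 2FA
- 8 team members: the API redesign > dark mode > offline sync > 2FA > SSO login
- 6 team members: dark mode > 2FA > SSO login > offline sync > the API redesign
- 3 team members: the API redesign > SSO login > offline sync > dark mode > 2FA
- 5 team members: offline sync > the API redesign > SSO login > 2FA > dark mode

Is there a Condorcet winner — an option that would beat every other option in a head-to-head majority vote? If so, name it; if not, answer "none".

Checking pairwise contests:
the API redesign beats SSO login 17–14.
SSO login beats offline sync 17–14.
offline sync beats the API redesign 20–11.
SSO login beats dark mode 16–15.
SSO login beats 2FA 17–14.
Every option loses at least one head-to-head, so there is no Condorcet winner.

none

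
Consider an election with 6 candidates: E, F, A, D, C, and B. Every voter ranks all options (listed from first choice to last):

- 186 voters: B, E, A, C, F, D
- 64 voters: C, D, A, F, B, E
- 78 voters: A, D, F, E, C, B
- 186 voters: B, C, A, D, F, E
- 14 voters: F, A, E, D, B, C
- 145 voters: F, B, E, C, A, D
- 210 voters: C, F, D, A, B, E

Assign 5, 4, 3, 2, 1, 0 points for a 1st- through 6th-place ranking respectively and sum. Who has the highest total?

C

E: 186·4 + 64·0 + 78·2 + 186·0 + 14·3 + 145·3 + 210·0 = 1377
F: 186·1 + 64·2 + 78·3 + 186·1 + 14·5 + 145·5 + 210·4 = 2369
A: 186·3 + 64·3 + 78·5 + 186·3 + 14·4 + 145·1 + 210·2 = 2319
D: 186·0 + 64·4 + 78·4 + 186·2 + 14·2 + 145·0 + 210·3 = 1598
C: 186·2 + 64·5 + 78·1 + 186·4 + 14·0 + 145·2 + 210·5 = 2854
B: 186·5 + 64·1 + 78·0 + 186·5 + 14·1 + 145·4 + 210·1 = 2728
C has the highest Borda score (2854).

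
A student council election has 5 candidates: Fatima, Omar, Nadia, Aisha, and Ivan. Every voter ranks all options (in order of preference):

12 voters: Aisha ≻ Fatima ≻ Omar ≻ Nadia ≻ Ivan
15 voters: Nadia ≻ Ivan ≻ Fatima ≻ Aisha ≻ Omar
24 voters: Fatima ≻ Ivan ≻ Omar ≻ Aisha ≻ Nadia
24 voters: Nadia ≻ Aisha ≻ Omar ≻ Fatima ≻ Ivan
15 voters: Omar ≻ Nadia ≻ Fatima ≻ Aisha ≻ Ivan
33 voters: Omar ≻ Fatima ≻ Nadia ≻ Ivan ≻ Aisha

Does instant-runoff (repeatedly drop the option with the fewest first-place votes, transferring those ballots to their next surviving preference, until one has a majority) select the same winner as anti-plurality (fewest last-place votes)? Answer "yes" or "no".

Instant-runoff — R1 Fatima 24, Omar 48, Nadia 39, Aisha 12, Ivan 0 (Ivan out); R2 Fatima 24, Omar 48, Nadia 39, Aisha 12 (Aisha out); R3 Fatima 36, Omar 48, Nadia 39 (Fatima out); R4 Omar 84, Nadia 39 (Omar winner). Winner: Omar.
Anti-plurality — last-place votes: Fatima 0, Omar 15, Nadia 24, Aisha 33, Ivan 51. Winner: Fatima.
The two methods disagree.

no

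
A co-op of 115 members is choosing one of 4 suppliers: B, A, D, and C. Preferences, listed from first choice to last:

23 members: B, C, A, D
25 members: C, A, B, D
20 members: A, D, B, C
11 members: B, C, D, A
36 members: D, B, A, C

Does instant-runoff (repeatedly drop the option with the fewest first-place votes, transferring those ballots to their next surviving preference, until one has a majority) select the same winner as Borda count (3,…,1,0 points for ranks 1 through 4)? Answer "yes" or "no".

Instant-runoff — R1 B 34, A 20, D 36, C 25 (A out); R2 B 34, D 56, C 25 (C out); R3 B 59, D 56 (B winner). Winner: B.
Borda — scores: B 219, A 169, D 159, C 143. Winner: B.
The two methods agree.

yes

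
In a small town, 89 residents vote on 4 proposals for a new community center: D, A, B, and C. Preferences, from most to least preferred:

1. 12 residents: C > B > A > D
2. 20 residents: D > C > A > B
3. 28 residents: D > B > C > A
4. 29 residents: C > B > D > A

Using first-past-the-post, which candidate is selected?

First-place votes: D 48, A 0, B 0, C 41.
D has the most first-place votes.

D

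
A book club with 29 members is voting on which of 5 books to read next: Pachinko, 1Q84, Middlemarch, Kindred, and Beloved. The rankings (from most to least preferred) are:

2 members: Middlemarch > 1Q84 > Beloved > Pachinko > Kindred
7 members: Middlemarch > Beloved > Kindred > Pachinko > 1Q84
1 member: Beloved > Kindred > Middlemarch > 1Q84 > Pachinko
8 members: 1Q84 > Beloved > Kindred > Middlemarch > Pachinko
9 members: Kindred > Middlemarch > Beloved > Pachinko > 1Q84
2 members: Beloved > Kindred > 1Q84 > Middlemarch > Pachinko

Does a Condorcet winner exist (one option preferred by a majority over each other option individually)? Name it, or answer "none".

none

Checking pairwise contests:
Middlemarch beats Pachinko 29–0.
Pachinko beats 1Q84 16–13.
Kindred beats Middlemarch 20–9.
Beloved beats Kindred 20–9.
Middlemarch beats Beloved 18–11.
Every option loses at least one head-to-head, so there is no Condorcet winner.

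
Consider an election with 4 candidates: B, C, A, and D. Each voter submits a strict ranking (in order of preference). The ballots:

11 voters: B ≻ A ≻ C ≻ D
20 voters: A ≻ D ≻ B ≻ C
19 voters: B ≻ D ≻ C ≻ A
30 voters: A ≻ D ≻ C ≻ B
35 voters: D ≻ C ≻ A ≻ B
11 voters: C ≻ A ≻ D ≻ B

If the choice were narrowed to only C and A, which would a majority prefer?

C

Voters preferring C to A: 65; preferring A to C: 61.
C wins the head-to-head.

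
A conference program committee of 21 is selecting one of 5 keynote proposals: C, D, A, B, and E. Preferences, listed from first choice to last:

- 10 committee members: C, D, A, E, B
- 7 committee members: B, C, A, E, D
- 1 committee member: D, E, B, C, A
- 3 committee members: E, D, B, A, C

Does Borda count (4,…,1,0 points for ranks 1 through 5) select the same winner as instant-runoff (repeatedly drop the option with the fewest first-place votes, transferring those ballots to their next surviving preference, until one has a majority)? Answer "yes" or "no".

no

Borda — scores: C 62, D 43, A 37, B 36, E 32. Winner: C.
Instant-runoff — R1 C 10, D 1, A 0, B 7, E 3 (A out); R2 C 10, D 1, B 7, E 3 (D out); R3 C 10, B 7, E 4 (E out); R4 C 10, B 11 (B winner). Winner: B.
The two methods disagree.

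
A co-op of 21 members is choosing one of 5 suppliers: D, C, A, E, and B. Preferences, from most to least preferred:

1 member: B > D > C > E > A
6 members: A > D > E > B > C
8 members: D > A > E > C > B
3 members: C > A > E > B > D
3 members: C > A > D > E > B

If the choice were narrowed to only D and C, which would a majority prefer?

Voters preferring D to C: 15; preferring C to D: 6.
D wins the head-to-head.

D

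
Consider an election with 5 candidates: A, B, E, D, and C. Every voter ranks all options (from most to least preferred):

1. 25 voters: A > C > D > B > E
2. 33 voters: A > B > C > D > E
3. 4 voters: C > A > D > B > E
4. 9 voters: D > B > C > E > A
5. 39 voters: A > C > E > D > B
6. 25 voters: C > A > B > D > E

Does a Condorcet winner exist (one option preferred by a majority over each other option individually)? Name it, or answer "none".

A vs B: 126–9 for A.
A vs E: 126–9 for A.
A vs D: 126–9 for A.
A vs C: 97–38 for A.
A beats every other option head-to-head.

A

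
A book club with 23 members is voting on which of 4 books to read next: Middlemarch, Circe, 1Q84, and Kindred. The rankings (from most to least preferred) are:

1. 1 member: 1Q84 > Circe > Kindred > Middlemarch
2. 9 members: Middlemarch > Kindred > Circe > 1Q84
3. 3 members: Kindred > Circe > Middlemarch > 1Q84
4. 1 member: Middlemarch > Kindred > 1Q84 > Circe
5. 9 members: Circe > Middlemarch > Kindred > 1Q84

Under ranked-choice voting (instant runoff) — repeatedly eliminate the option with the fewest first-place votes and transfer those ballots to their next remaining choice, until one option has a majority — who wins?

Circe

Round 1: Middlemarch 10, Circe 9, 1Q84 1, Kindred 3. Eliminate 1Q84.
Round 2: Middlemarch 10, Circe 10, Kindred 3. Eliminate Kindred.
Round 3: Middlemarch 10, Circe 13. Circe has a majority.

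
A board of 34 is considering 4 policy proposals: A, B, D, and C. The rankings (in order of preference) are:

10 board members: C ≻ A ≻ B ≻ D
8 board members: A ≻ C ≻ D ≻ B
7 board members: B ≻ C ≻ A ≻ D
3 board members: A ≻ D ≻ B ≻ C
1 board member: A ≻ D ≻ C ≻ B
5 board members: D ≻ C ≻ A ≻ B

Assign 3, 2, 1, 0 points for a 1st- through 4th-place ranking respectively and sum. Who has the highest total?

A: 10·2 + 8·3 + 7·1 + 3·3 + 1·3 + 5·1 = 68
B: 10·1 + 8·0 + 7·3 + 3·1 + 1·0 + 5·0 = 34
D: 10·0 + 8·1 + 7·0 + 3·2 + 1·2 + 5·3 = 31
C: 10·3 + 8·2 + 7·2 + 3·0 + 1·1 + 5·2 = 71
C has the highest Borda score (71).

C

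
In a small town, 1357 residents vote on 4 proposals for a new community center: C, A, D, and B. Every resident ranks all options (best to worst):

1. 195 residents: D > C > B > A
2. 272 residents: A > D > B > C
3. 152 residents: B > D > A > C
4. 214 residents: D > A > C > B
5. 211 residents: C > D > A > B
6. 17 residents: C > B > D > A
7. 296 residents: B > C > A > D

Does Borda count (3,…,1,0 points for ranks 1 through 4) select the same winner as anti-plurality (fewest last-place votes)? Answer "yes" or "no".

Borda — scores: C 1880, A 1903, D 2514, B 1845. Winner: D.
Anti-plurality — last-place votes: C 424, A 212, D 296, B 425. Winner: A.
The two methods disagree.

no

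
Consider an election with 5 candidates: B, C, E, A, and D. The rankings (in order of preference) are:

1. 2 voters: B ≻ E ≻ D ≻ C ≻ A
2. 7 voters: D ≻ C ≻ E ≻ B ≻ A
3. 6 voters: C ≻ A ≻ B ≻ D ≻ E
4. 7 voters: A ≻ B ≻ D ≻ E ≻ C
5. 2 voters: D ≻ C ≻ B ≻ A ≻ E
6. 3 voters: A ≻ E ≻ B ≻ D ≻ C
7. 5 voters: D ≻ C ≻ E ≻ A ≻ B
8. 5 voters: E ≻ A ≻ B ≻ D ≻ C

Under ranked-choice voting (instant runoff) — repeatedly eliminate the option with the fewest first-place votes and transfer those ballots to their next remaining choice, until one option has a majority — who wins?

Round 1: B 2, C 6, E 5, A 10, D 14. Eliminate B.
Round 2: C 6, E 7, A 10, D 14. Eliminate C.
Round 3: E 7, A 16, D 14. Eliminate E.
Round 4: A 21, D 16. A has a majority.

A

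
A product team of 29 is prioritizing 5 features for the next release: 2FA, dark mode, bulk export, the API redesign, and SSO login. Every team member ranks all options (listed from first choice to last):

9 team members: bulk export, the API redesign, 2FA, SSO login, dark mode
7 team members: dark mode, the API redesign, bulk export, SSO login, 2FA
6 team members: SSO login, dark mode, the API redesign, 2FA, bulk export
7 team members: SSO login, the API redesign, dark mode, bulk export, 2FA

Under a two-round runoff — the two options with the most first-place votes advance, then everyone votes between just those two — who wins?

Round 1 first-place votes: 2FA 0, dark mode 7, bulk export 9, the API redesign 0, SSO login 13.
SSO login and bulk export advance.
Runoff: SSO login is preferred to bulk export by 13 voters; bulk export by 16.
bulk export wins the runoff.

bulk export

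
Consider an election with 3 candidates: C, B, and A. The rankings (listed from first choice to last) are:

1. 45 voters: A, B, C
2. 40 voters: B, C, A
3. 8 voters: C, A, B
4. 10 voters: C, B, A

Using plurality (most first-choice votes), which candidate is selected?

A

First-place votes: C 18, B 40, A 45.
A has the most first-place votes.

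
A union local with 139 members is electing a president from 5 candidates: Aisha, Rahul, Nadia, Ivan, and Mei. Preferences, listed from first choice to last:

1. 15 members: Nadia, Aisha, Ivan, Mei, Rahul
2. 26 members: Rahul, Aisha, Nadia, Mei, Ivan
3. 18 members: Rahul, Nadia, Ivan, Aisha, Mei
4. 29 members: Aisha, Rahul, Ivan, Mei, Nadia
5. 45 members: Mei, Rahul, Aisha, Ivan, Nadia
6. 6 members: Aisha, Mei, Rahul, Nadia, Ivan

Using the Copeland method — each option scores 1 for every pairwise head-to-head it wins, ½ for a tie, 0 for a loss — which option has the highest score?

Aisha: beats Nadia, Ivan, and Mei; loses to Rahul → score 3.
Rahul: beats Aisha, Nadia, Ivan, and Mei → score 4.
Nadia: loses to Aisha, Rahul, Ivan, and Mei → score 0.
Ivan: beats Nadia; loses to Aisha, Rahul, and Mei → score 1.
Mei: beats Nadia and Ivan; loses to Aisha and Rahul → score 2.
Rahul has the best pairwise record.

Rahul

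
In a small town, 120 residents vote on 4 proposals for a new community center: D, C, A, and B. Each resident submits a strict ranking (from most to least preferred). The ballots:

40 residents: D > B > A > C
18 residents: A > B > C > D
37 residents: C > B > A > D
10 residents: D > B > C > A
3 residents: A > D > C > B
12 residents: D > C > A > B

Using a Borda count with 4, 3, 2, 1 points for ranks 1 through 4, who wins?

D: 40·4 + 18·1 + 37·1 + 10·4 + 3·3 + 12·4 = 312
C: 40·1 + 18·2 + 37·4 + 10·2 + 3·2 + 12·3 = 286
A: 40·2 + 18·4 + 37·2 + 10·1 + 3·4 + 12·2 = 272
B: 40·3 + 18·3 + 37·3 + 10·3 + 3·1 + 12·1 = 330
B has the highest Borda score (330).

B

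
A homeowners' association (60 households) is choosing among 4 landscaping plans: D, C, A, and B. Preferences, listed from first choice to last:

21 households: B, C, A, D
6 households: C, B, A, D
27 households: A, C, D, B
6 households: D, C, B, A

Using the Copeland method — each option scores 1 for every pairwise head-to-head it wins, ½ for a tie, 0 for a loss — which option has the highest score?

C

D: beats B; loses to C and A → score 1.
C: beats D, A, and B → score 3.
A: beats D; loses to C and B → score 1.
B: beats A; loses to D and C → score 1.
C has the best pairwise record.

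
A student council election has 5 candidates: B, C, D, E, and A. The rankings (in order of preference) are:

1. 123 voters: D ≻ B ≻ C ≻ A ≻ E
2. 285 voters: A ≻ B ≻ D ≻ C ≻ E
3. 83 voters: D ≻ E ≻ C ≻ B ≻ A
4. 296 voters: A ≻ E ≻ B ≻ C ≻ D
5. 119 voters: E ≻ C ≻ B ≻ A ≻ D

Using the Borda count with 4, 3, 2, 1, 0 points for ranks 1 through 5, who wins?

A

B: 123·3 + 285·3 + 83·1 + 296·2 + 119·2 = 2137
C: 123·2 + 285·1 + 83·2 + 296·1 + 119·3 = 1350
D: 123·4 + 285·2 + 83·4 + 296·0 + 119·0 = 1394
E: 123·0 + 285·0 + 83·3 + 296·3 + 119·4 = 1613
A: 123·1 + 285·4 + 83·0 + 296·4 + 119·1 = 2566
A has the highest Borda score (2566).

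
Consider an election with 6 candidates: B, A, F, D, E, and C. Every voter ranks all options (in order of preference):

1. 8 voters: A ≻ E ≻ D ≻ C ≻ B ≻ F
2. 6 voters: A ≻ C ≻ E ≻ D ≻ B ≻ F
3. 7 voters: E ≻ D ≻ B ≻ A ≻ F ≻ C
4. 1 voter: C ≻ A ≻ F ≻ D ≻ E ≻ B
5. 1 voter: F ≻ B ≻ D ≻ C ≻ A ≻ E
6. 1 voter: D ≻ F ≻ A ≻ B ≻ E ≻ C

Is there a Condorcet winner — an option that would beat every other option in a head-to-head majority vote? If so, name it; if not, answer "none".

A vs B: 16–8 for A.
A vs F: 22–2 for A.
A vs D: 15–9 for A.
A vs E: 17–7 for A.
A vs C: 22–2 for A.
A beats every other option head-to-head.

A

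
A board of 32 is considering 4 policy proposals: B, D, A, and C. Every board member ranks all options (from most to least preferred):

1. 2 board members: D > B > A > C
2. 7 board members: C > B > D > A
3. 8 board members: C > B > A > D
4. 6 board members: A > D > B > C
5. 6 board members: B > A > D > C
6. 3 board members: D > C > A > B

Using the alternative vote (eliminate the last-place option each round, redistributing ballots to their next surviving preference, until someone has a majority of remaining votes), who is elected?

C

Round 1: B 6, D 5, A 6, C 15. Eliminate D.
Round 2: B 8, A 6, C 18. C has a majority.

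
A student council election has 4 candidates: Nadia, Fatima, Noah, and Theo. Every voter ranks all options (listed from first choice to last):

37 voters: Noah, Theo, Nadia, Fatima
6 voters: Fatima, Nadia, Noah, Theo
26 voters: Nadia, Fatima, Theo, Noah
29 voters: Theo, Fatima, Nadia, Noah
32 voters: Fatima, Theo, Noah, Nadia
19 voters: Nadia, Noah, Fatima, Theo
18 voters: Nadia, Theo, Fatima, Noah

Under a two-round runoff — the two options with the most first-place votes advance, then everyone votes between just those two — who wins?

Round 1 first-place votes: Nadia 63, Fatima 38, Noah 37, Theo 29.
Nadia and Fatima advance.
Runoff: Nadia is preferred to Fatima by 100 voters; Fatima by 67.
Nadia wins the runoff.

Nadia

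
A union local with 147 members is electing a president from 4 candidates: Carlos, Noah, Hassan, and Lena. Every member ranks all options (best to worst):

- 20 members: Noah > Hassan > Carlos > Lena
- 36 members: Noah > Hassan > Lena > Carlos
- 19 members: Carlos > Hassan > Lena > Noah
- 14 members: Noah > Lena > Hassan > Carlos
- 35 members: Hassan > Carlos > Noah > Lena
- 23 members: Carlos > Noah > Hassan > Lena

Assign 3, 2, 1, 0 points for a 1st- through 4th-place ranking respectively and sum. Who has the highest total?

Carlos: 20·1 + 36·0 + 19·3 + 14·0 + 35·2 + 23·3 = 216
Noah: 20·3 + 36·3 + 19·0 + 14·3 + 35·1 + 23·2 = 291
Hassan: 20·2 + 36·2 + 19·2 + 14·1 + 35·3 + 23·1 = 292
Lena: 20·0 + 36·1 + 19·1 + 14·2 + 35·0 + 23·0 = 83
Hassan has the highest Borda score (292).

Hassan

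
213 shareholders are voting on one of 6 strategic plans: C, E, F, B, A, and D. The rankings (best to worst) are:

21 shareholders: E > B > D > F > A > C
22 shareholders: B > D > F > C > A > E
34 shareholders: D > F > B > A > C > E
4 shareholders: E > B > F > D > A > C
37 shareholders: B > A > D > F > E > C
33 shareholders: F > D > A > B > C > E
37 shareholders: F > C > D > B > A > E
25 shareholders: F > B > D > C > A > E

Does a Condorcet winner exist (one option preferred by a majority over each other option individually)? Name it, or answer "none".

none

Checking pairwise contests:
F beats C 213–0.
C beats E 151–62.
D beats F 114–99.
F beats B 129–84.
F beats A 176–37.
B beats D 109–104.
Every option loses at least one head-to-head, so there is no Condorcet winner.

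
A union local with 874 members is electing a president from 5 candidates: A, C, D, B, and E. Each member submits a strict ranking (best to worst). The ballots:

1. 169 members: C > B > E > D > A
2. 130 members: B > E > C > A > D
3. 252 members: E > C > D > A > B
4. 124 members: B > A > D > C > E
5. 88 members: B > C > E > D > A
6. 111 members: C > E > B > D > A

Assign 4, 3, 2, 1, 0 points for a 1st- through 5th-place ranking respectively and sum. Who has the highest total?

C

A: 169·0 + 130·1 + 252·1 + 124·3 + 88·0 + 111·0 = 754
C: 169·4 + 130·2 + 252·3 + 124·1 + 88·3 + 111·4 = 2524
D: 169·1 + 130·0 + 252·2 + 124·2 + 88·1 + 111·1 = 1120
B: 169·3 + 130·4 + 252·0 + 124·4 + 88·4 + 111·2 = 2097
E: 169·2 + 130·3 + 252·4 + 124·0 + 88·2 + 111·3 = 2245
C has the highest Borda score (2524).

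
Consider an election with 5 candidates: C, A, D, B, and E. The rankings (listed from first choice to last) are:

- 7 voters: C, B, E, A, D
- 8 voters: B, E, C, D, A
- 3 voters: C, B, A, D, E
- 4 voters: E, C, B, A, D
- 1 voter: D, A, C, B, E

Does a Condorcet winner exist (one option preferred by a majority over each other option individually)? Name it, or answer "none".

none

Checking pairwise contests:
E beats C 12–11.
C beats A 22–1.
C beats D 22–1.
C beats B 15–8.
B beats E 19–4.
Every option loses at least one head-to-head, so there is no Condorcet winner.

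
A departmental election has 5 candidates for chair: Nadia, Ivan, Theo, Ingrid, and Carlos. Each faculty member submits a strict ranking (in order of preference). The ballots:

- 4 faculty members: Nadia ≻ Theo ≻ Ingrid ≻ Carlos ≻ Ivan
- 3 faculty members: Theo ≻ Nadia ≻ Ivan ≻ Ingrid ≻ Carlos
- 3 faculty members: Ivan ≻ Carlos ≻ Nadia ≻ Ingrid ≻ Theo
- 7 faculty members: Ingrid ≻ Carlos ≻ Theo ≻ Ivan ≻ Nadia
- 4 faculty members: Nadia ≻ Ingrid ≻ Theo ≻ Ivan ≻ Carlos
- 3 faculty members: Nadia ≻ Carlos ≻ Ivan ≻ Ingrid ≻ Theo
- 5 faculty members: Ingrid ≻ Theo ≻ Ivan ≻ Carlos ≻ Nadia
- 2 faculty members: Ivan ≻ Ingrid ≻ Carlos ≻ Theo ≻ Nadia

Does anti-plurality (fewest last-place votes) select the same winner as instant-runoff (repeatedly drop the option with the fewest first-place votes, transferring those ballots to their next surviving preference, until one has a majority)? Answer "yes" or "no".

Anti-plurality — last-place votes: Nadia 14, Ivan 4, Theo 6, Ingrid 0, Carlos 7. Winner: Ingrid.
Instant-runoff — R1 Nadia 11, Ivan 5, Theo 3, Ingrid 12, Carlos 0 (Carlos out); R2 Nadia 11, Ivan 5, Theo 3, Ingrid 12 (Theo out); R3 Nadia 14, Ivan 5, Ingrid 12 (Ivan out); R4 Nadia 17, Ingrid 14 (Nadia winner). Winner: Nadia.
The two methods disagree.

no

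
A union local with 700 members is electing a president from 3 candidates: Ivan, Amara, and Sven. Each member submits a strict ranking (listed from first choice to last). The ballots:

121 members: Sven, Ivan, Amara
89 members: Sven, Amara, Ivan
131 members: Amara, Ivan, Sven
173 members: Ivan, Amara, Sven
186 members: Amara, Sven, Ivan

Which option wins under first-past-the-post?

Amara

First-place votes: Ivan 173, Amara 317, Sven 210.
Amara has the most first-place votes.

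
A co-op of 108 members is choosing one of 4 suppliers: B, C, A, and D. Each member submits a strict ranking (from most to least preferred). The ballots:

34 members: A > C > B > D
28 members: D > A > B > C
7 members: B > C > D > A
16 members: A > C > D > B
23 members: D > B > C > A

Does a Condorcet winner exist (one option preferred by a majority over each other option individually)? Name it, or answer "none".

Checking pairwise contests:
A beats B 78–30.
B beats C 58–50.
D beats A 58–50.
C beats D 57–51.
Every option loses at least one head-to-head, so there is no Condorcet winner.

none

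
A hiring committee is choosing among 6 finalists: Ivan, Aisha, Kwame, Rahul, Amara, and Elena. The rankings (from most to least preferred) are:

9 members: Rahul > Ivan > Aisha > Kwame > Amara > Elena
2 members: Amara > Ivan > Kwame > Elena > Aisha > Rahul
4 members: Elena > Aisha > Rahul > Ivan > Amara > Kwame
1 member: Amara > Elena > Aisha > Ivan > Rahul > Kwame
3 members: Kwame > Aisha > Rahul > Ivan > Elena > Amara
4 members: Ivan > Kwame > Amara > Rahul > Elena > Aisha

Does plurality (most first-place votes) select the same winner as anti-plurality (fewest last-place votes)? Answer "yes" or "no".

Plurality — first-place votes: Ivan 4, Aisha 0, Kwame 3, Rahul 9, Amara 3, Elena 4. Winner: Rahul.
Anti-plurality — last-place votes: Ivan 0, Aisha 4, Kwame 5, Rahul 2, Amara 3, Elena 9. Winner: Ivan.
The two methods disagree.

no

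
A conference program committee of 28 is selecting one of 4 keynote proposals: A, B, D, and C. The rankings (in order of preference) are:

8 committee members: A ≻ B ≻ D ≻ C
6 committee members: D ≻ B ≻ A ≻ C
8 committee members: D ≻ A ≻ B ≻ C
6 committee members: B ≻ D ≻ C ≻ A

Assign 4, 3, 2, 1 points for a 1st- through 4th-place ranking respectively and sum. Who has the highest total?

A: 8·4 + 6·2 + 8·3 + 6·1 = 74
B: 8·3 + 6·3 + 8·2 + 6·4 = 82
D: 8·2 + 6·4 + 8·4 + 6·3 = 90
C: 8·1 + 6·1 + 8·1 + 6·2 = 34
D has the highest Borda score (90).

D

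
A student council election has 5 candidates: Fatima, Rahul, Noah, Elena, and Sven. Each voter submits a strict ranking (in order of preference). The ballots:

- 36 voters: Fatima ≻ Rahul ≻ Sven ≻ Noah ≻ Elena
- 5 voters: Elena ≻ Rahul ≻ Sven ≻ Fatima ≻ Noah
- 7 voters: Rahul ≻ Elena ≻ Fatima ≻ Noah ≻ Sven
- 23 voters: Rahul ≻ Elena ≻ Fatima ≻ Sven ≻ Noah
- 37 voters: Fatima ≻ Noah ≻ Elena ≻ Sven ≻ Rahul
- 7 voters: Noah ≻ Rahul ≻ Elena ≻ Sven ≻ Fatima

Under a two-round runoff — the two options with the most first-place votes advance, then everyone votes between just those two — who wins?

Fatima

Round 1 first-place votes: Fatima 73, Rahul 30, Noah 7, Elena 5, Sven 0.
Fatima and Rahul advance.
Runoff: Fatima is preferred to Rahul by 73 voters; Rahul by 42.
Fatima wins the runoff.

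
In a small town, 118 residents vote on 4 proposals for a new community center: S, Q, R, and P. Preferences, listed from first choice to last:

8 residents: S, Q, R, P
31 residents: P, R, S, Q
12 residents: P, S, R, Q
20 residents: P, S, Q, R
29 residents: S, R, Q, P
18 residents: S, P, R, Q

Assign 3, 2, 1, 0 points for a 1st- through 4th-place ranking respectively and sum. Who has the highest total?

S: 8·3 + 31·1 + 12·2 + 20·2 + 29·3 + 18·3 = 260
Q: 8·2 + 31·0 + 12·0 + 20·1 + 29·1 + 18·0 = 65
R: 8·1 + 31·2 + 12·1 + 20·0 + 29·2 + 18·1 = 158
P: 8·0 + 31·3 + 12·3 + 20·3 + 29·0 + 18·2 = 225
S has the highest Borda score (260).

S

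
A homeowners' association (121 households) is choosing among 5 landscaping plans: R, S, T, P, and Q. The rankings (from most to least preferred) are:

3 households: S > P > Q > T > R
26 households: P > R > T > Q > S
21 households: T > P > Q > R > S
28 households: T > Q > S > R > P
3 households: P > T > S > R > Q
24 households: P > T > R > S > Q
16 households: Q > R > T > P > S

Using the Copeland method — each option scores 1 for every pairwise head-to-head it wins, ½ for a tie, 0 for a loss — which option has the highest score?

T

R: beats S; loses to T, P, and Q → score 1.
S: loses to R, T, P, and Q → score 0.
T: beats R, S, P, and Q → score 4.
P: beats R, S, and Q; loses to T → score 3.
Q: beats R and S; loses to T and P → score 2.
T has the best pairwise record.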